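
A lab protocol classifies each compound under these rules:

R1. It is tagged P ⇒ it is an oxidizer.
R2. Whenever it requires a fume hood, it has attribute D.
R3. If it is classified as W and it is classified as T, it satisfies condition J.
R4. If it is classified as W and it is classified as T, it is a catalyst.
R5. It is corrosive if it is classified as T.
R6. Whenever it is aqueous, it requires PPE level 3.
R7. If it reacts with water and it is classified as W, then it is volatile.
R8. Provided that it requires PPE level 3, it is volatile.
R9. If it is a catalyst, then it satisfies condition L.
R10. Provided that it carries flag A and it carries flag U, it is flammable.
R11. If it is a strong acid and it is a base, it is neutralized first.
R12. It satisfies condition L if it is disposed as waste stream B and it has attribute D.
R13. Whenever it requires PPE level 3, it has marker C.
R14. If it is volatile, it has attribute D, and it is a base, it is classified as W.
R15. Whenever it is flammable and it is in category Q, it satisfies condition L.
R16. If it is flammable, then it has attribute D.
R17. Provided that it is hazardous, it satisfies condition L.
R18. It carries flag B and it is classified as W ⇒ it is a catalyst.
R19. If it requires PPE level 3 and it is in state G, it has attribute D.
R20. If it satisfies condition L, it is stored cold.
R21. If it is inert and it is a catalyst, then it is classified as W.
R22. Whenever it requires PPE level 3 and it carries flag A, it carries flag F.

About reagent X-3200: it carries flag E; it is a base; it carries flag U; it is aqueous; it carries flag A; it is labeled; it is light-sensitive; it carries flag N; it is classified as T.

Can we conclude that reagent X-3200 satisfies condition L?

By R6 (it is aqueous): it requires PPE level 3.
By R8 (it requires PPE level 3): it is volatile.
By R10 (it carries flag A, it carries flag U): it is flammable.
By R16 (it is flammable): it has attribute D.
By R14 (it is volatile, it has attribute D, it is a base): it is classified as W.
By R4 (it is classified as W, it is classified as T): it is a catalyst.
By R9 (it is a catalyst): it satisfies condition L.

Yes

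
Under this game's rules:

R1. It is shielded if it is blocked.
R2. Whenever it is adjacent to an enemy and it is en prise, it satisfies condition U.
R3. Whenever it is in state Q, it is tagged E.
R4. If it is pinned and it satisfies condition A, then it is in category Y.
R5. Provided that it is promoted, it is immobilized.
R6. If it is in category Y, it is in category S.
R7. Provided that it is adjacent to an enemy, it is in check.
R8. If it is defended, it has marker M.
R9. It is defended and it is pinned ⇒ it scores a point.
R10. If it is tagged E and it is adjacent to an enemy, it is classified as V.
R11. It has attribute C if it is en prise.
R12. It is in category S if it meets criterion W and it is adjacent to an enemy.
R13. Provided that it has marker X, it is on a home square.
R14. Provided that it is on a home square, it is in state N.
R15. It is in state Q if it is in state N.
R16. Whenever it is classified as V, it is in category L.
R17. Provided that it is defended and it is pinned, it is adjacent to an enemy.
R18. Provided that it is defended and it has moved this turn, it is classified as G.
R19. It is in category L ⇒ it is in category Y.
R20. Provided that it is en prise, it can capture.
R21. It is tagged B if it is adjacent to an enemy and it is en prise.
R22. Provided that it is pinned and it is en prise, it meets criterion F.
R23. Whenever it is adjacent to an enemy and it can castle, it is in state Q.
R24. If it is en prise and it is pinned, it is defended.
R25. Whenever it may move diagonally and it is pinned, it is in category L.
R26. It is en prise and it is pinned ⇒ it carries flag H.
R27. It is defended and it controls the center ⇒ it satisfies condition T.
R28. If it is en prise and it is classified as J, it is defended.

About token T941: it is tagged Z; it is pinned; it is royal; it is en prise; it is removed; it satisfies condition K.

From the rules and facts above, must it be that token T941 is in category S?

No

Forward chaining from the given facts derives: has attribute C, can capture, meets criterion F, is defended, carries flag H, has marker M, scores a point, is adjacent to an enemy, is tagged B, satisfies condition U, is in check.
Rules concluding "it is in category S": R6 needs "it is in category Y"; R12 needs "it meets criterion W" — none of these are established.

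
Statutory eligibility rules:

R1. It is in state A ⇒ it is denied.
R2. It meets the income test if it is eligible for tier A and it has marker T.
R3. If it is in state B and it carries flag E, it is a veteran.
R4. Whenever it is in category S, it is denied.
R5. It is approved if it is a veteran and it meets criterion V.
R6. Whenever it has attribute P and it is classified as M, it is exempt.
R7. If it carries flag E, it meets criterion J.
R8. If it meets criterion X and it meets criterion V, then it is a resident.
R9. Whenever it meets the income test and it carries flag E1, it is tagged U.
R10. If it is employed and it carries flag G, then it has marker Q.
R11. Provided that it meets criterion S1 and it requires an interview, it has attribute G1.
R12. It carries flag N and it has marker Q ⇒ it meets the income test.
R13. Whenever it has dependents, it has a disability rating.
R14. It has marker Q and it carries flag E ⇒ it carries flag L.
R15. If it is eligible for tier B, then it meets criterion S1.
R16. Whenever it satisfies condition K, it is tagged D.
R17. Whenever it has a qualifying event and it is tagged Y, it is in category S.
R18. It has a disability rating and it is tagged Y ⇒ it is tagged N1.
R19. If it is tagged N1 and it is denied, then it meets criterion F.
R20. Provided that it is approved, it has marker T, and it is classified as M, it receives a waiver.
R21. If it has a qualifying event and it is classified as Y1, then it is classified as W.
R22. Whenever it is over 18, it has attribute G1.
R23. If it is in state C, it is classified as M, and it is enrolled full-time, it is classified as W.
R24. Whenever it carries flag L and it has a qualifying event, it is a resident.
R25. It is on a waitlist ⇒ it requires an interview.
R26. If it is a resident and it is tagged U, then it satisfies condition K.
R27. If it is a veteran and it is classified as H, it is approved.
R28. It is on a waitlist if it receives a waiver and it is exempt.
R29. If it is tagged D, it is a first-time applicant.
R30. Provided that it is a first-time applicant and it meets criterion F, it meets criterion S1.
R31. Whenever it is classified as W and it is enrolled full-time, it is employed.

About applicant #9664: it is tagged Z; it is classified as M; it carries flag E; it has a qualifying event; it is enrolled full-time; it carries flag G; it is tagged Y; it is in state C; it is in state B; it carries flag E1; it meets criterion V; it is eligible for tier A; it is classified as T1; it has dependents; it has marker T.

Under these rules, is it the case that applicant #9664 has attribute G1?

No

Forward chaining from the given facts derives: meets the income test, is a veteran, is approved, meets criterion J, is tagged U, has a disability rating, is in category S, is tagged N1, receives a waiver, is classified as W, is employed, is denied, has marker Q, carries flag L, meets criterion F, is a resident, satisfies condition K, is tagged D, is a first-time applicant, meets criterion S1.
Rules concluding "it has attribute G1": R11 needs "it requires an interview"; R22 needs "it is over 18" — none of these are established.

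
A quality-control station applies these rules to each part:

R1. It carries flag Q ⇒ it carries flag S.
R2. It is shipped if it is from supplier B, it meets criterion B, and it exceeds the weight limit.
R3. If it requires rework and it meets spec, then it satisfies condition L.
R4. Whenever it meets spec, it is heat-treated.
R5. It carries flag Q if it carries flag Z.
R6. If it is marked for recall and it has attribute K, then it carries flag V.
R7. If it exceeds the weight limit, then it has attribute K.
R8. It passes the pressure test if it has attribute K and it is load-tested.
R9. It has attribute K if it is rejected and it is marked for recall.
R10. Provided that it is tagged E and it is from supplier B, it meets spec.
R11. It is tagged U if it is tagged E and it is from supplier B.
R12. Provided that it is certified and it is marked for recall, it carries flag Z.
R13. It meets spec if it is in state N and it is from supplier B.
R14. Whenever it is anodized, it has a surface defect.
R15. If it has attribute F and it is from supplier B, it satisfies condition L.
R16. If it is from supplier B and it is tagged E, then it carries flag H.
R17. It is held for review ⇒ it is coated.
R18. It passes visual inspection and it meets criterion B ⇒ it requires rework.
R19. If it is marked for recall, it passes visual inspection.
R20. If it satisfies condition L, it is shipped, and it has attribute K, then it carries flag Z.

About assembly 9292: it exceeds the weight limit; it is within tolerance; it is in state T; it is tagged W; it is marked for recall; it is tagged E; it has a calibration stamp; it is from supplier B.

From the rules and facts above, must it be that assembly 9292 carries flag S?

Forward chaining from the given facts derives: has attribute K, meets spec, is tagged U, carries flag H, passes visual inspection, is heat-treated, carries flag V.
The only rule concluding "it carries flag S" is R1, which needs "it carries flag Q"; that is never established.

No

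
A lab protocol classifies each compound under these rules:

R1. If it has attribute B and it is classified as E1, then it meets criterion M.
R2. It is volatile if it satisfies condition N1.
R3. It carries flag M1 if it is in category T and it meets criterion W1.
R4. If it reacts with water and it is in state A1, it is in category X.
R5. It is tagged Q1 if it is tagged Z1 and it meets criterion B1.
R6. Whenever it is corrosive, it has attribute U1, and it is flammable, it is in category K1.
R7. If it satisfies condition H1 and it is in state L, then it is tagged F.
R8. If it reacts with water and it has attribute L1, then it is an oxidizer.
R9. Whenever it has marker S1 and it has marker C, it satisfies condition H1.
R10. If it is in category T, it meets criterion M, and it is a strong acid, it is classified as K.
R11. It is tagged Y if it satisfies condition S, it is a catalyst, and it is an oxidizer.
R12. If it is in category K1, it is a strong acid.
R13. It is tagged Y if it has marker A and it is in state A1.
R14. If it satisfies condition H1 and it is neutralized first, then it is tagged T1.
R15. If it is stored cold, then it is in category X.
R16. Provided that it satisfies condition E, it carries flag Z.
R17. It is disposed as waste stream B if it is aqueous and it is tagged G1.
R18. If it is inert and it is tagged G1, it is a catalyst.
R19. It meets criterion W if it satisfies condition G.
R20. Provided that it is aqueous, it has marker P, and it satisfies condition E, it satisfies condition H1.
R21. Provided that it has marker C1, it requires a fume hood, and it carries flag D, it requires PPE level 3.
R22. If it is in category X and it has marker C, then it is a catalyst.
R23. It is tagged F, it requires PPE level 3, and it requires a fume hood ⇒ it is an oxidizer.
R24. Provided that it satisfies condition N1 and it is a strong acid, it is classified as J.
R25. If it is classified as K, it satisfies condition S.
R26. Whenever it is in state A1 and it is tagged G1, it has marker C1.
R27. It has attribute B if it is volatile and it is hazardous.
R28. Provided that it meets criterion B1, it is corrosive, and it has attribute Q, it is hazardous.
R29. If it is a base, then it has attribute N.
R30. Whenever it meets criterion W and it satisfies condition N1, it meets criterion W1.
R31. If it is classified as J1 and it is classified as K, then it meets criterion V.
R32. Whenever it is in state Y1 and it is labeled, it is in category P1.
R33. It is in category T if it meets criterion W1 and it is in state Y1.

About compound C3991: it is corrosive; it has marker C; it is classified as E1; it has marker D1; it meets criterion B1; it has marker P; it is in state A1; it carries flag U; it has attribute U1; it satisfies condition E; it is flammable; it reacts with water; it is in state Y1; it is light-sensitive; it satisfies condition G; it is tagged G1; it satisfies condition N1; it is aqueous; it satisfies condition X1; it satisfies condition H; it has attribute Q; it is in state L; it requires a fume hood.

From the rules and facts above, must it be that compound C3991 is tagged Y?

Forward chaining from the given facts derives: is volatile, is in category X, is in category K1, is a strong acid, carries flag Z, is disposed as waste stream B, meets criterion W, satisfies condition H1, is a catalyst, is classified as J, has marker C1, is hazardous, meets criterion W1, is in category T, carries flag M1, is tagged F, has attribute B, meets criterion M, is classified as K, satisfies condition S.
Rules concluding "it is tagged Y": R11 needs "it is an oxidizer"; R13 needs "it has marker A" — none of these are established.

No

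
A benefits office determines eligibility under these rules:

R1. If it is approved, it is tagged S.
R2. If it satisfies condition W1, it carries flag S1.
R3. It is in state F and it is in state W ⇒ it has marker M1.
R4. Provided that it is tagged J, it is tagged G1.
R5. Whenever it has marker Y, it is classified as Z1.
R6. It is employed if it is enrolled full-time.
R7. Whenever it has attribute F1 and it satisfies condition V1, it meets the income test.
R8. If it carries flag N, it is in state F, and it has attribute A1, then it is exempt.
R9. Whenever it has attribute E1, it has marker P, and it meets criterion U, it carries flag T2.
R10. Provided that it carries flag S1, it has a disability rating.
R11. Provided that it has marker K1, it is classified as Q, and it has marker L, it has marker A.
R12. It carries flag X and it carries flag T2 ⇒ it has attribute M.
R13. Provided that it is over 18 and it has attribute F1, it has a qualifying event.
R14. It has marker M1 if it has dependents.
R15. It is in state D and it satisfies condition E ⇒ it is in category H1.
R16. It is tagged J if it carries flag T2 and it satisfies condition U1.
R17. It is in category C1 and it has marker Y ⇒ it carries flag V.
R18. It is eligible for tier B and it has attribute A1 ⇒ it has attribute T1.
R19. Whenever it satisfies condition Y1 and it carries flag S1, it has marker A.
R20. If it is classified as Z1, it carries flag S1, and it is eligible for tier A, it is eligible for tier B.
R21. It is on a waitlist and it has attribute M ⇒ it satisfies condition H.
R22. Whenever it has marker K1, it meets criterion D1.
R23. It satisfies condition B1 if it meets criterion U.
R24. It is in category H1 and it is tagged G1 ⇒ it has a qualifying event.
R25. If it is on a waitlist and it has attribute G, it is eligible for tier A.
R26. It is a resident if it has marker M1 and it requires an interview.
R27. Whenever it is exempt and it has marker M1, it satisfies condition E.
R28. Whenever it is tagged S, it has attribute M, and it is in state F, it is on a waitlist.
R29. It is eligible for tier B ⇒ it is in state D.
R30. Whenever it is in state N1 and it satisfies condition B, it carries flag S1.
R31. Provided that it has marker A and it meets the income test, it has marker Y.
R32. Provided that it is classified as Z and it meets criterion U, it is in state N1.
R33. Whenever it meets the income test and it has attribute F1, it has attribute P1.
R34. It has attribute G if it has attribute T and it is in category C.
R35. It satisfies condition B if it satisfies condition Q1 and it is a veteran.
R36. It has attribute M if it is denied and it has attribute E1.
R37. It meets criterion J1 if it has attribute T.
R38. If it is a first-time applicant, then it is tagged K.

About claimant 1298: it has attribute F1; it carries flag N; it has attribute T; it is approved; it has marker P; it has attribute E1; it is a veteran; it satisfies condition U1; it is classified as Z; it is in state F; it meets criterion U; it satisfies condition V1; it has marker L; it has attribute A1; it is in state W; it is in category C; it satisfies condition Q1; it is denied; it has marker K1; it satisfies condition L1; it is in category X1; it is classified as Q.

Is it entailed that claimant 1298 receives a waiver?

Forward chaining from the given facts derives: is tagged S, has marker M1, meets the income test, is exempt, carries flag T2, has marker A, is tagged J, meets criterion D1, satisfies condition B1, satisfies condition E, has marker Y, is in state N1, has attribute P1, has attribute G, satisfies condition B, has attribute M, meets criterion J1, is tagged G1, is classified as Z1, is on a waitlist, carries flag S1, has a disability rating, satisfies condition H, is eligible for tier A, is eligible for tier B, is in state D, is in category H1, has attribute T1, has a qualifying event.
No rule has "it receives a waiver" as its conclusion, and it is not among the given facts.

No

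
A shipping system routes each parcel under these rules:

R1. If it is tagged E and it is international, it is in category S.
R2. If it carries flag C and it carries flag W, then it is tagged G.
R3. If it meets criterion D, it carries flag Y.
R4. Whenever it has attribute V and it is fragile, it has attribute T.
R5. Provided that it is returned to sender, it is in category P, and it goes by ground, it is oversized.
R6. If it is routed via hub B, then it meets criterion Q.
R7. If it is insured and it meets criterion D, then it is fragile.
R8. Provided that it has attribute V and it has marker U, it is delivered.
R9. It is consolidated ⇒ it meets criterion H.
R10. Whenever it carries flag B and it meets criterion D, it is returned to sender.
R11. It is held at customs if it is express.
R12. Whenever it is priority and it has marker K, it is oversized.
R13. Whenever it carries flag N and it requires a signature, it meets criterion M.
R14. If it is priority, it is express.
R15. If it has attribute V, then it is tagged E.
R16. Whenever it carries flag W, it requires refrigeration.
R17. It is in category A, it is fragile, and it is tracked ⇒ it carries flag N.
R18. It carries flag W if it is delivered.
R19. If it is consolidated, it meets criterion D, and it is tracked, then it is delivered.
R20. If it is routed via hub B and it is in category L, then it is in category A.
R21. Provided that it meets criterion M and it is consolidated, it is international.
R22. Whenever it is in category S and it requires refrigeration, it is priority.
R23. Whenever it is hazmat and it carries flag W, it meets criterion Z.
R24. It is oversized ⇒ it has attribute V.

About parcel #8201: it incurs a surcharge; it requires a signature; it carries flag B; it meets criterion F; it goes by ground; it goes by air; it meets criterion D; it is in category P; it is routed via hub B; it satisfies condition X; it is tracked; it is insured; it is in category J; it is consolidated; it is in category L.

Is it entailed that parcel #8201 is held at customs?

Yes

By R7 (it is insured, it meets criterion D): it is fragile.
By R10 (it carries flag B, it meets criterion D): it is returned to sender.
By R19 (it is consolidated, it meets criterion D, it is tracked): it is delivered.
By R20 (it is routed via hub B, it is in category L): it is in category A.
By R5 (it is returned to sender, it is in category P, it goes by ground): it is oversized.
By R17 (it is in category A, it is fragile, it is tracked): it carries flag N.
By R18 (it is delivered): it carries flag W.
By R24 (it is oversized): it has attribute V.
By R13 (it carries flag N, it requires a signature): it meets criterion M.
By R15 (it has attribute V): it is tagged E.
By R16 (it carries flag W): it requires refrigeration.
By R21 (it meets criterion M, it is consolidated): it is international.
By R1 (it is tagged E, it is international): it is in category S.
By R22 (it is in category S, it requires refrigeration): it is priority.
By R14 (it is priority): it is express.
By R11 (it is express): it is held at customs.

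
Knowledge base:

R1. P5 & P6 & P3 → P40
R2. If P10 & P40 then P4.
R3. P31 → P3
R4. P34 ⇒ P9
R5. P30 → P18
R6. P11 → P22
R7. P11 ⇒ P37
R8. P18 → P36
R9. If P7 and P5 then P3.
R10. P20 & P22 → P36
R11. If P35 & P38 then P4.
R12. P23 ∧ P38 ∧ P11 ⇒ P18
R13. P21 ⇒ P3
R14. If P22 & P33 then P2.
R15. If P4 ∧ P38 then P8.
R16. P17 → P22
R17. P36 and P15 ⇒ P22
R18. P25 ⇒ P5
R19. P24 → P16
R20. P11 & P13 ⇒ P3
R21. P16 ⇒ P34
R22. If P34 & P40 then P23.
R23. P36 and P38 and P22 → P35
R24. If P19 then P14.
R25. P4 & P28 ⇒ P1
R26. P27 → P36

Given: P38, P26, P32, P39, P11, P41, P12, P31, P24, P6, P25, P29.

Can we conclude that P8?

Yes

P3  (by R3: P31)
P22  (by R6: P11)
P5  (by R18: P25)
P16  (by R19: P24)
P34  (by R21: P16)
P40  (by R1: P5, P6, P3)
P23  (by R22: P34, P40)
P18  (by R12: P23, P38, P11)
P36  (by R8: P18)
P35  (by R23: P36, P38, P22)
P4  (by R11: P35, P38)
P8  (by R15: P4, P38)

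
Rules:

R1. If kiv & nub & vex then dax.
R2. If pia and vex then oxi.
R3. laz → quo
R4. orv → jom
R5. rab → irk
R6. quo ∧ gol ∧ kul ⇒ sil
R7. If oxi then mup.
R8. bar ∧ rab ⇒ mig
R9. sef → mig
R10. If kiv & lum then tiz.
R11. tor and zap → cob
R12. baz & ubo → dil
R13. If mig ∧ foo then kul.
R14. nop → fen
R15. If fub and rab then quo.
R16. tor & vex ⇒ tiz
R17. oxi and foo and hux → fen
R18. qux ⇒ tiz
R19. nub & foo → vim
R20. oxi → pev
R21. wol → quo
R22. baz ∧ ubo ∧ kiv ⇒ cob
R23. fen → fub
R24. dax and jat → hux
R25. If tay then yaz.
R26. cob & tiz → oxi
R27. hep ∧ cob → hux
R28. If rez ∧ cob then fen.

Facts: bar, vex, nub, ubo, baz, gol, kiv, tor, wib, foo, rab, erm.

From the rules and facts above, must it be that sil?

No

Forward chaining from the given facts derives: dax, irk, mig, dil, kul, tiz, vim, cob, oxi, mup, pev.
The only rule concluding sil is R6, which needs quo; that is never established.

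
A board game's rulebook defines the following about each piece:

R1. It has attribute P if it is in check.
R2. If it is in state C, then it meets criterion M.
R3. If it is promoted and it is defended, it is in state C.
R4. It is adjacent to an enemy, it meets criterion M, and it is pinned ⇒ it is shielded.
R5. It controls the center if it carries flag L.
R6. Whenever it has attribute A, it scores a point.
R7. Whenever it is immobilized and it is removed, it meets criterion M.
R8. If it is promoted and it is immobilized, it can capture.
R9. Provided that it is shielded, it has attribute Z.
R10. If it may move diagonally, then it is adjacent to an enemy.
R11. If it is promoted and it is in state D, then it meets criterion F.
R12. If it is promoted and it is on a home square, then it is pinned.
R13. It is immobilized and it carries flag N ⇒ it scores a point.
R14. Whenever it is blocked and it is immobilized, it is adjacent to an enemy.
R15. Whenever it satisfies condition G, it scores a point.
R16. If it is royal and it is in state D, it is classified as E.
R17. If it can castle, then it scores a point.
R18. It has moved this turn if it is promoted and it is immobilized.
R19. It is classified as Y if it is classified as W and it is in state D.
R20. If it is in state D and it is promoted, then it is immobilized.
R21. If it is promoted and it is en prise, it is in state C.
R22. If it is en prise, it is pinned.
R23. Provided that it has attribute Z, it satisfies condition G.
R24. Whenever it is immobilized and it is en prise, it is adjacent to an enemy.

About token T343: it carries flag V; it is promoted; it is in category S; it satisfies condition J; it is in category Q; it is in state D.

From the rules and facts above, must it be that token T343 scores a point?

No

Forward chaining from the given facts derives: meets criterion F, is immobilized, can capture, has moved this turn.
Rules concluding "it scores a point": R6 needs "it has attribute A"; R13 needs "it carries flag N"; R15 needs "it satisfies condition G"; R17 needs "it can castle" — none of these are established.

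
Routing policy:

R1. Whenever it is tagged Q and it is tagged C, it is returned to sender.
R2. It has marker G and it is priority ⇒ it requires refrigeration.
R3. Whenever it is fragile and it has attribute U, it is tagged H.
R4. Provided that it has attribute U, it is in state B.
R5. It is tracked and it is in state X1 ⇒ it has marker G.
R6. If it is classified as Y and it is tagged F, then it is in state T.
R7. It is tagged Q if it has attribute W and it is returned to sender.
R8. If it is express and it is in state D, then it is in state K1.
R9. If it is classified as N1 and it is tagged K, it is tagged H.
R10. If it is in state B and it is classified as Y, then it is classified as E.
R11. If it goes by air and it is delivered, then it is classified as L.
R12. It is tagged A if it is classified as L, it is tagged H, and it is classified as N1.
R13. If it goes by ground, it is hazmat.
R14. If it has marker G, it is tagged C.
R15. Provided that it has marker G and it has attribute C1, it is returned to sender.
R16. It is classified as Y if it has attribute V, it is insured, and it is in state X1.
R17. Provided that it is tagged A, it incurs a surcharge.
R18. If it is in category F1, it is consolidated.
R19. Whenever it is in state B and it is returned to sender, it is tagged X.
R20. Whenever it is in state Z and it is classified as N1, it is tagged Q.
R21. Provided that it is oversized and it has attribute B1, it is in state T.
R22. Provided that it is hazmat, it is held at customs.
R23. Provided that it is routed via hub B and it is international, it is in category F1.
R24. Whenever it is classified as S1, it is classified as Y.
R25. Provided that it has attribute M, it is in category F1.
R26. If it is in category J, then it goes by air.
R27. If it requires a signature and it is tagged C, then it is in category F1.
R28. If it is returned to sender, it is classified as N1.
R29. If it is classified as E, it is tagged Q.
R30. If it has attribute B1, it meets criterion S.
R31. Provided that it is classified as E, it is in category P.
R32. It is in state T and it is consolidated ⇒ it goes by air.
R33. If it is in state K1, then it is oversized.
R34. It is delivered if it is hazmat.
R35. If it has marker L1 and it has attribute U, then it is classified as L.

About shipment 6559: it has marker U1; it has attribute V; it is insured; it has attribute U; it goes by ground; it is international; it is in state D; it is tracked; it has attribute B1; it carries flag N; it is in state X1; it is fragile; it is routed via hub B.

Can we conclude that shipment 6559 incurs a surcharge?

No

Forward chaining from the given facts derives: is tagged H, is in state B, has marker G, is hazmat, is tagged C, is classified as Y, is held at customs, is in category F1, meets criterion S, is delivered, is classified as E, is consolidated, is tagged Q, is in category P, is returned to sender, is tagged X, is classified as N1.
The only rule concluding "it incurs a surcharge" is R17, which needs "it is tagged A"; that is never established.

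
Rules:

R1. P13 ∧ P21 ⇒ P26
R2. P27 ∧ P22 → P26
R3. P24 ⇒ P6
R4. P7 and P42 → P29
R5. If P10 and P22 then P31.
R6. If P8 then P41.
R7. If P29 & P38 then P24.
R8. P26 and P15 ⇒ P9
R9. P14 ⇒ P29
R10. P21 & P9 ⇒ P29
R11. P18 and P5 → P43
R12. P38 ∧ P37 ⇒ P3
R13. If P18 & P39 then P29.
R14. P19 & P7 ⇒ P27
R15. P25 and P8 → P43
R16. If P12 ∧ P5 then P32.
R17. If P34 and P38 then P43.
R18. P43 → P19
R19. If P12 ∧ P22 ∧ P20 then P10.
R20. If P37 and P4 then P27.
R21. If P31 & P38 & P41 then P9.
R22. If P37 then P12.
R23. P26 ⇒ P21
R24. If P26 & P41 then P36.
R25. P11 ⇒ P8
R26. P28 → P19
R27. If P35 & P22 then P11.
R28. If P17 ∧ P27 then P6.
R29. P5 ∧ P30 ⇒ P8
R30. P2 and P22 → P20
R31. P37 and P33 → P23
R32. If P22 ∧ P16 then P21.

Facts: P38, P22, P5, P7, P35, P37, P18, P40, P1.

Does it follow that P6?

No

Forward chaining from the given facts derives: P43, P3, P19, P12, P11, P27, P32, P8, P26, P41, P21, P36.
Rules concluding P6: R3 needs P24; R28 needs P17 — none of these are established.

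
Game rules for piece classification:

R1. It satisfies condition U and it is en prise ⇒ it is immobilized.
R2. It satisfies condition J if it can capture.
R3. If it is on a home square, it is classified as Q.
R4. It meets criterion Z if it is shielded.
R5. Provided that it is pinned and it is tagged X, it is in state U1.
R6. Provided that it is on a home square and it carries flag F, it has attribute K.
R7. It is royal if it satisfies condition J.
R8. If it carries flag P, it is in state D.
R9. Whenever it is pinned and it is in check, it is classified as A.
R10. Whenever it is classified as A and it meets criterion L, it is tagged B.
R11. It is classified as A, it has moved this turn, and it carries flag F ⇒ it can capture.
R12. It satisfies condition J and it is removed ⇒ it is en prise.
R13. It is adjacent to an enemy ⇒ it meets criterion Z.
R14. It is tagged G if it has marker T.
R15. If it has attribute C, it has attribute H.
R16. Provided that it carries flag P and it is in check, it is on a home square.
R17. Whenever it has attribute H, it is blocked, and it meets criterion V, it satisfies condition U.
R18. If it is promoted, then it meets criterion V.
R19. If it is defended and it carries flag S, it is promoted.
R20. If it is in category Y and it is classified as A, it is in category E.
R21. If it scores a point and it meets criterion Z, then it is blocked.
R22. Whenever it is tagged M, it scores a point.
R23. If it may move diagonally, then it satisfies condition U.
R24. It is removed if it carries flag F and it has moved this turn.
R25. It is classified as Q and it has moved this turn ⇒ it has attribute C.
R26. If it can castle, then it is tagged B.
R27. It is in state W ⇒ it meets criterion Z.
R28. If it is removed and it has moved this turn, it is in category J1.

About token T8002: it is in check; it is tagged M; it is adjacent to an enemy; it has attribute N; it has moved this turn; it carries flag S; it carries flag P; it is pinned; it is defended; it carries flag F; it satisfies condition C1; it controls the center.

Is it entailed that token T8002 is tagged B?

Forward chaining from the given facts derives: is in state D, is classified as A, can capture, meets criterion Z, is on a home square, is promoted, scores a point, is removed, is in category J1, satisfies condition J, is classified as Q, has attribute K, is royal, is en prise, meets criterion V, is blocked, has attribute C, has attribute H, satisfies condition U, is immobilized.
Rules concluding "it is tagged B": R10 needs "it meets criterion L"; R26 needs "it can castle" — none of these are established.

No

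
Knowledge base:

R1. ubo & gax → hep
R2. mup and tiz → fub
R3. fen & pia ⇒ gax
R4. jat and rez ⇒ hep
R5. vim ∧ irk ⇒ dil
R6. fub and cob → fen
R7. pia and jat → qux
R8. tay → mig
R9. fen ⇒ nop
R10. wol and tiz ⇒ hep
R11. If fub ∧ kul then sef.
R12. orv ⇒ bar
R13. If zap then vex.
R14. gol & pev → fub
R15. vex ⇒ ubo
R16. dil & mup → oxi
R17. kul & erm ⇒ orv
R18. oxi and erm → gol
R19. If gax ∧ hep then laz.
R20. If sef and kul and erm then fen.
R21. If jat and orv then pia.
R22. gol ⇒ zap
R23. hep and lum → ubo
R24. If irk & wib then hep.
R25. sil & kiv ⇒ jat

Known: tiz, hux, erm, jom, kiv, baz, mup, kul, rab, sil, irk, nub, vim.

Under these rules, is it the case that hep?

fub  (by R2: mup, tiz)
dil  (by R5: vim, irk)
sef  (by R11: fub, kul)
oxi  (by R16: dil, mup)
orv  (by R17: kul, erm)
gol  (by R18: oxi, erm)
fen  (by R20: sef, kul, erm)
zap  (by R22: gol)
jat  (by R25: sil, kiv)
vex  (by R13: zap)
ubo  (by R15: vex)
pia  (by R21: jat, orv)
gax  (by R3: fen, pia)
hep  (by R1: ubo, gax)

Yes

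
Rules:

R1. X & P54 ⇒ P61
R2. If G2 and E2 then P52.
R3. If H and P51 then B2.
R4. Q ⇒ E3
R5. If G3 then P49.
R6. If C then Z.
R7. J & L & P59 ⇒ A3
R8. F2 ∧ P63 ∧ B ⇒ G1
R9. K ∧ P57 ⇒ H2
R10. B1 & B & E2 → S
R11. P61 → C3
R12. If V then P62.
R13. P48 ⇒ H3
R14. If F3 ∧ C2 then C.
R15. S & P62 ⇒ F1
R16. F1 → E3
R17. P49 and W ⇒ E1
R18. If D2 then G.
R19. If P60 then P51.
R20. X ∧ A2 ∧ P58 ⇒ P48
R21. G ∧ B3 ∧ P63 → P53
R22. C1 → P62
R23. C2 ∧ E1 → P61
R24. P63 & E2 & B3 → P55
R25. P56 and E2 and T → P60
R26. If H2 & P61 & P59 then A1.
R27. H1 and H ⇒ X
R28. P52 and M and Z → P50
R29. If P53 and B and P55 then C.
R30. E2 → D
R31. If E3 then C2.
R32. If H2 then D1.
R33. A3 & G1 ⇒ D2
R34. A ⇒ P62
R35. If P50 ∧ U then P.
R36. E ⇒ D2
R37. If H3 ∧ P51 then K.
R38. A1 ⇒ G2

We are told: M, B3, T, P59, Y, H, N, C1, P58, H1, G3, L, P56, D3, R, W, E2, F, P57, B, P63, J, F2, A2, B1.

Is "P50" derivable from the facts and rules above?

P49  (by R5: G3)
A3  (by R7: J, L, P59)
G1  (by R8: F2, P63, B)
S  (by R10: B1, B, E2)
E1  (by R17: P49, W)
P62  (by R22: C1)
P55  (by R24: P63, E2, B3)
P60  (by R25: P56, E2, T)
X  (by R27: H1, H)
D2  (by R33: A3, G1)
F1  (by R15: S, P62)
E3  (by R16: F1)
G  (by R18: D2)
P51  (by R19: P60)
P48  (by R20: X, A2, P58)
P53  (by R21: G, B3, P63)
C  (by R29: P53, B, P55)
C2  (by R31: E3)
Z  (by R6: C)
H3  (by R13: P48)
P61  (by R23: C2, E1)
K  (by R37: H3, P51)
H2  (by R9: K, P57)
A1  (by R26: H2, P61, P59)
G2  (by R38: A1)
P52  (by R2: G2, E2)
P50  (by R28: P52, M, Z)

Yes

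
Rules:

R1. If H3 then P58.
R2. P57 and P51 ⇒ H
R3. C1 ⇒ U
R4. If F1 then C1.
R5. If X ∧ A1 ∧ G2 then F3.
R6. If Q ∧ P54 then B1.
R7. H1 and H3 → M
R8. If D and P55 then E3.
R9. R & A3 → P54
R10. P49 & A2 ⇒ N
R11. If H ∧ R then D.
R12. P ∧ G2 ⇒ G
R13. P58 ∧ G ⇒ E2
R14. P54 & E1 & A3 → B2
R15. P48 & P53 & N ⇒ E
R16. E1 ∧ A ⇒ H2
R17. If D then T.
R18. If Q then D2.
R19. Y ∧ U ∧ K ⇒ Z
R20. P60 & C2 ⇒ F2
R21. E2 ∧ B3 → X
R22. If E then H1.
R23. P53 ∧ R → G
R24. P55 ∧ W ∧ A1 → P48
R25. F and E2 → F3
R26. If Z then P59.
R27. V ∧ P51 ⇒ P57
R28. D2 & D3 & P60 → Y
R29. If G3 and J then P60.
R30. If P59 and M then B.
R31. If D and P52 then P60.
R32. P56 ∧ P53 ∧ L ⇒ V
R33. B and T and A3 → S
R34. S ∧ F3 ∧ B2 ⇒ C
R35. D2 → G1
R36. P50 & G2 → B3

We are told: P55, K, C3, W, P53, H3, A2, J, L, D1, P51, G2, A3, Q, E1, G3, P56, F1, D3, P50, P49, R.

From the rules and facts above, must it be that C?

Forward chaining from the given facts derives: P58, C1, P54, N, B2, D2, G, P60, V, G1, B3, U, B1, E2, X, P57, Y, H, D, T, Z, P59, E3.
The only rule concluding C is R34, which needs S; that is never established.

No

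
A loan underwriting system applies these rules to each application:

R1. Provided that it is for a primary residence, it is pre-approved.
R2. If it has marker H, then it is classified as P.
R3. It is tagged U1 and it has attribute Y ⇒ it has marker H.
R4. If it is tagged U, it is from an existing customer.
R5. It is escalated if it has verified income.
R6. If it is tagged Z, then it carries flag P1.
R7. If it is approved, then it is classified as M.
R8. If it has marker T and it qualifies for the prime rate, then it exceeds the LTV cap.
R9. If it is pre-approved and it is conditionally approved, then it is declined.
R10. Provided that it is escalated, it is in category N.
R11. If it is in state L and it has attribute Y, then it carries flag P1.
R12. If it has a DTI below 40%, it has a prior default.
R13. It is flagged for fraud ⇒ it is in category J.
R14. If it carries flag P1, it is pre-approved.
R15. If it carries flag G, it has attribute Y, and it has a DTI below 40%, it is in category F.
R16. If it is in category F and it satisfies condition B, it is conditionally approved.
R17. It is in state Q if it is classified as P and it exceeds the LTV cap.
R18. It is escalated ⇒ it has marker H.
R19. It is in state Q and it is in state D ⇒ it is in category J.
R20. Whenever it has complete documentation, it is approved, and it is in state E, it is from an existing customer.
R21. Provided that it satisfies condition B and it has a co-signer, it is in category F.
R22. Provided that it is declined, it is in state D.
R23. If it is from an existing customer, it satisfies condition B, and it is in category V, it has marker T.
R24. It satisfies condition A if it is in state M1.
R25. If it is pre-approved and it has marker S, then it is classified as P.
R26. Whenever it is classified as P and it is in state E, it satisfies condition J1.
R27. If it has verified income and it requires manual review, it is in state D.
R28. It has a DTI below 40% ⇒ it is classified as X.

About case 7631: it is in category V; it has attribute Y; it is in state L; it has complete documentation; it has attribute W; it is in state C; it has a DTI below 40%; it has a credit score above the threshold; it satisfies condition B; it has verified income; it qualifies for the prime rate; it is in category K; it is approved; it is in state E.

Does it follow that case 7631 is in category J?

No

Forward chaining from the given facts derives: is escalated, is classified as M, is in category N, carries flag P1, has a prior default, is pre-approved, has marker H, is from an existing customer, has marker T, is classified as X, is classified as P, exceeds the LTV cap, is in state Q, satisfies condition J1.
Rules concluding "it is in category J": R13 needs "it is flagged for fraud"; R19 needs "it is in state D" — none of these are established.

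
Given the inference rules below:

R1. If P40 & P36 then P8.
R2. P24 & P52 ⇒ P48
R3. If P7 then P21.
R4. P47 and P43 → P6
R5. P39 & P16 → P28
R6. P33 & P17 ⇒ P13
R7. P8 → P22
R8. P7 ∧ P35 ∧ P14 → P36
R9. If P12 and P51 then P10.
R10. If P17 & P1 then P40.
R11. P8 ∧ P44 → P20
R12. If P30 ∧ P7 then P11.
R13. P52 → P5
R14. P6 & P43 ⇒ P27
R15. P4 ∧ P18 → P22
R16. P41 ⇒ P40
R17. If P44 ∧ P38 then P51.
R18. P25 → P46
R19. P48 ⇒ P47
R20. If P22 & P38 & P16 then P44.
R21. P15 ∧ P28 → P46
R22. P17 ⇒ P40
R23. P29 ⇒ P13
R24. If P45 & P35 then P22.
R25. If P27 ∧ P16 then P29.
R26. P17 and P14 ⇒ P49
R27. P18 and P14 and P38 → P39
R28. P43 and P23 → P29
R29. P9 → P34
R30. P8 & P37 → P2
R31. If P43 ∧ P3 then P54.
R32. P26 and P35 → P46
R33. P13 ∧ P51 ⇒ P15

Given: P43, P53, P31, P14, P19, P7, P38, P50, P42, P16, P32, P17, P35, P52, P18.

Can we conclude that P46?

No

Forward chaining from the given facts derives: P21, P36, P5, P40, P49, P39, P8, P28, P22, P44, P20, P51.
Rules concluding P46: R18 needs P25; R21 needs P15; R32 needs P26 — none of these are established.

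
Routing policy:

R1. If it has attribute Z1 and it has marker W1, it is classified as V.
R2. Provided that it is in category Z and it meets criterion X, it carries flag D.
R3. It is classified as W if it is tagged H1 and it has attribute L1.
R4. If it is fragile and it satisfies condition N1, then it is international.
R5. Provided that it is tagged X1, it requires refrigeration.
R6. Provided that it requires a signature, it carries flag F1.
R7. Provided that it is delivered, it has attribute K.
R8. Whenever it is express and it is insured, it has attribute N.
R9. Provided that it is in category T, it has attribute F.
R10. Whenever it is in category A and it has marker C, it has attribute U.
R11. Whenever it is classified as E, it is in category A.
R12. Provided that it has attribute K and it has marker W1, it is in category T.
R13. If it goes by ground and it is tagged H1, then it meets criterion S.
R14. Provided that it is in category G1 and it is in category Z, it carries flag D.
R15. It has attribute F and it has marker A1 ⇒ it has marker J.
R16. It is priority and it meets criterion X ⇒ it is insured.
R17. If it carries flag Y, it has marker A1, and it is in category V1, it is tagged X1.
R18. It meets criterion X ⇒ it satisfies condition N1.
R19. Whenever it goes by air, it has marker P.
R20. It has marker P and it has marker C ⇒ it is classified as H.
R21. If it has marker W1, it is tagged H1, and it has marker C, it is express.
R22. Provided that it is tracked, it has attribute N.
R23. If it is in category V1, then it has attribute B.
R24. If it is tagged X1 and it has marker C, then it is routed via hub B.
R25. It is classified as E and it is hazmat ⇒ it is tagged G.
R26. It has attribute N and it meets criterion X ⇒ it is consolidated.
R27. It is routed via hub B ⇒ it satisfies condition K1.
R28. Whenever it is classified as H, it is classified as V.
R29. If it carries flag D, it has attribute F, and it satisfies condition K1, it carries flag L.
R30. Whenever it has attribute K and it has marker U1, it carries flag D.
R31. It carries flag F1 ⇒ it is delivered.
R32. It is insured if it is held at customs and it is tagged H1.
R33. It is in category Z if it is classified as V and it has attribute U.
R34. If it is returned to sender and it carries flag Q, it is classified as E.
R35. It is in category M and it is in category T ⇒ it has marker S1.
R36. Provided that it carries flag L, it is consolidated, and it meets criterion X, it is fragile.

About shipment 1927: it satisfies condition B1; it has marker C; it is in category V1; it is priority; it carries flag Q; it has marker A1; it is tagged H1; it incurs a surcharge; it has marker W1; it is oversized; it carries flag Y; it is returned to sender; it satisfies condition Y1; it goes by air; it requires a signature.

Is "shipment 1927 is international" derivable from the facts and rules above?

Forward chaining from the given facts derives: carries flag F1, is tagged X1, has marker P, is classified as H, is express, has attribute B, is routed via hub B, satisfies condition K1, is classified as V, is delivered, is classified as E, requires refrigeration, has attribute K, is in category A, is in category T, has attribute F, has attribute U, has marker J, is in category Z.
The only rule concluding "it is international" is R4, which needs "it is fragile"; that is never established.

No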